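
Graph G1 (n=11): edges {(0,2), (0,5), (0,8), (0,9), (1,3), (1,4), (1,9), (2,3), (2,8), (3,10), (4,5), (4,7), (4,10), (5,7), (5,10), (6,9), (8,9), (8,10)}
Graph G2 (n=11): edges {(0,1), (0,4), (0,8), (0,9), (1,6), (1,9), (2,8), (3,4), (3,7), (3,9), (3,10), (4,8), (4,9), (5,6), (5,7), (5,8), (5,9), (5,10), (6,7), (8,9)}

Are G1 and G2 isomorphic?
No, not isomorphic

The graphs are NOT isomorphic.

Counting triangles (3-cliques): G1 has 4, G2 has 8.
Triangle count is an isomorphism invariant, so differing triangle counts rule out isomorphism.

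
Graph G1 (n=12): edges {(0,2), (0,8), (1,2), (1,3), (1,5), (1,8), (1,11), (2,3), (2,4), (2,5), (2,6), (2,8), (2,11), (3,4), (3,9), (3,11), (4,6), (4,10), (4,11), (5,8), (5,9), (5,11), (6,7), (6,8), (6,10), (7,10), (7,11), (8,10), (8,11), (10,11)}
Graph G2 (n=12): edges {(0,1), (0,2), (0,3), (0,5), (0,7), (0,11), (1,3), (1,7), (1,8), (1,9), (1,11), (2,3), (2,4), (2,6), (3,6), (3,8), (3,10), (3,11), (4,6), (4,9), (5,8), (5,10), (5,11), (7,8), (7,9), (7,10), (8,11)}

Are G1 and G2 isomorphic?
No, not isomorphic

The graphs are NOT isomorphic.

Degrees in G1: deg(0)=2, deg(1)=5, deg(2)=8, deg(3)=5, deg(4)=5, deg(5)=5, deg(6)=5, deg(7)=3, deg(8)=7, deg(9)=2, deg(10)=5, deg(11)=8.
Sorted degree sequence of G1: [8, 8, 7, 5, 5, 5, 5, 5, 5, 3, 2, 2].
Degrees in G2: deg(0)=6, deg(1)=6, deg(2)=4, deg(3)=7, deg(4)=3, deg(5)=4, deg(6)=3, deg(7)=5, deg(8)=5, deg(9)=3, deg(10)=3, deg(11)=5.
Sorted degree sequence of G2: [7, 6, 6, 5, 5, 5, 4, 4, 3, 3, 3, 3].
The (sorted) degree sequence is an isomorphism invariant, so since G1 and G2 have different degree sequences they cannot be isomorphic.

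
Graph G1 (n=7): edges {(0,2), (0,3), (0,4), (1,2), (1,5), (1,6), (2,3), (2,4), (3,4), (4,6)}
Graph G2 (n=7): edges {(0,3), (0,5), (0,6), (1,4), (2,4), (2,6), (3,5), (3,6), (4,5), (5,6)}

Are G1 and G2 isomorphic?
Yes, isomorphic

The graphs are isomorphic.
One valid mapping φ: V(G1) → V(G2): 0→0, 1→4, 2→5, 3→3, 4→6, 5→1, 6→2

Verify φ preserves adjacency — for each edge of G1, its image is an edge of G2:
  (0,2) → (φ(0),φ(2)) = (0,5) ∈ E(G2) ✓
  (0,3) → (φ(0),φ(3)) = (0,3) ∈ E(G2) ✓
  (0,4) → (φ(0),φ(4)) = (0,6) ∈ E(G2) ✓
  (1,2) → (φ(1),φ(2)) = (4,5) ∈ E(G2) ✓
  (1,5) → (φ(1),φ(5)) = (1,4) ∈ E(G2) ✓
  (1,6) → (φ(1),φ(6)) = (2,4) ∈ E(G2) ✓
  (2,3) → (φ(2),φ(3)) = (3,5) ∈ E(G2) ✓
  (2,4) → (φ(2),φ(4)) = (5,6) ∈ E(G2) ✓
  (3,4) → (φ(3),φ(4)) = (3,6) ∈ E(G2) ✓
  (4,6) → (φ(4),φ(6)) = (2,6) ∈ E(G2) ✓
All 10 edges of G1 map to edges of G2, and |E(G1)| = |E(G2)| = 10, so φ is a bijection on edges as well as vertices. Hence G1 ≅ G2.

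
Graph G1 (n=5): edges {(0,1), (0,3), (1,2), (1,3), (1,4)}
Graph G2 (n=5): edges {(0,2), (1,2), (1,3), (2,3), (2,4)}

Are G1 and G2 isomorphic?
Yes, isomorphic

The graphs are isomorphic.
One valid mapping φ: V(G1) → V(G2): 0→3, 1→2, 2→4, 3→1, 4→0

Verify φ preserves adjacency — for each edge of G1, its image is an edge of G2:
  (0,1) → (φ(0),φ(1)) = (2,3) ∈ E(G2) ✓
  (0,3) → (φ(0),φ(3)) = (1,3) ∈ E(G2) ✓
  (1,2) → (φ(1),φ(2)) = (2,4) ∈ E(G2) ✓
  (1,3) → (φ(1),φ(3)) = (1,2) ∈ E(G2) ✓
  (1,4) → (φ(1),φ(4)) = (0,2) ∈ E(G2) ✓
All 5 edges of G1 map to edges of G2, and |E(G1)| = |E(G2)| = 5, so φ is a bijection on edges as well as vertices. Hence G1 ≅ G2.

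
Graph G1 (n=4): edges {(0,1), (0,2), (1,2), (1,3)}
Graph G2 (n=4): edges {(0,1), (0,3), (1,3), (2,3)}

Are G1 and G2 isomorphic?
Yes, isomorphic

The graphs are isomorphic.
One valid mapping φ: V(G1) → V(G2): 0→1, 1→3, 2→0, 3→2

Verify φ preserves adjacency — for each edge of G1, its image is an edge of G2:
  (0,1) → (φ(0),φ(1)) = (1,3) ∈ E(G2) ✓
  (0,2) → (φ(0),φ(2)) = (0,1) ∈ E(G2) ✓
  (1,2) → (φ(1),φ(2)) = (0,3) ∈ E(G2) ✓
  (1,3) → (φ(1),φ(3)) = (2,3) ∈ E(G2) ✓
All 4 edges of G1 map to edges of G2, and |E(G1)| = |E(G2)| = 4, so φ is a bijection on edges as well as vertices. Hence G1 ≅ G2.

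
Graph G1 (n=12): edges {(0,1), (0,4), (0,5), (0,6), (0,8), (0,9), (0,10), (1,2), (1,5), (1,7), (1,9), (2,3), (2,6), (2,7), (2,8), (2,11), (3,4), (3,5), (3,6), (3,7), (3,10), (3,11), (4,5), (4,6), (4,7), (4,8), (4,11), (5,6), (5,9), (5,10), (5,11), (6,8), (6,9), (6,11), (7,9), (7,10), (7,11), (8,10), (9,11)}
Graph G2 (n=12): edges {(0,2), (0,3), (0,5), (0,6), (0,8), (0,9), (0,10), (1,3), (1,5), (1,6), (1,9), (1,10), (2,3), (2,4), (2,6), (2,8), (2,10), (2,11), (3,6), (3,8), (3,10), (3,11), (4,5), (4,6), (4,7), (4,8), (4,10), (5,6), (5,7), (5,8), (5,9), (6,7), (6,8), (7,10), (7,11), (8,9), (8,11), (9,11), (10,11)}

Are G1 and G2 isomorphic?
Yes, isomorphic

The graphs are isomorphic.
One valid mapping φ: V(G1) → V(G2): 0→5, 1→7, 2→11, 3→3, 4→0, 5→6, 6→8, 7→10, 8→9, 9→4, 10→1, 11→2

Verify φ preserves adjacency — for each edge of G1, its image is an edge of G2:
  (0,1) → (φ(0),φ(1)) = (5,7) ∈ E(G2) ✓
  (0,4) → (φ(0),φ(4)) = (0,5) ∈ E(G2) ✓
  (0,5) → (φ(0),φ(5)) = (5,6) ∈ E(G2) ✓
  (0,6) → (φ(0),φ(6)) = (5,8) ∈ E(G2) ✓
  (0,8) → (φ(0),φ(8)) = (5,9) ∈ E(G2) ✓
  (0,9) → (φ(0),φ(9)) = (4,5) ∈ E(G2) ✓
  (0,10) → (φ(0),φ(10)) = (1,5) ∈ E(G2) ✓
  (1,2) → (φ(1),φ(2)) = (7,11) ∈ E(G2) ✓
  (1,5) → (φ(1),φ(5)) = (6,7) ∈ E(G2) ✓
  (1,7) → (φ(1),φ(7)) = (7,10) ∈ E(G2) ✓
  (1,9) → (φ(1),φ(9)) = (4,7) ∈ E(G2) ✓
  (2,3) → (φ(2),φ(3)) = (3,11) ∈ E(G2) ✓
  (2,6) → (φ(2),φ(6)) = (8,11) ∈ E(G2) ✓
  (2,7) → (φ(2),φ(7)) = (10,11) ∈ E(G2) ✓
  (2,8) → (φ(2),φ(8)) = (9,11) ∈ E(G2) ✓
  (2,11) → (φ(2),φ(11)) = (2,11) ∈ E(G2) ✓
  (3,4) → (φ(3),φ(4)) = (0,3) ∈ E(G2) ✓
  (3,5) → (φ(3),φ(5)) = (3,6) ∈ E(G2) ✓
  (3,6) → (φ(3),φ(6)) = (3,8) ∈ E(G2) ✓
  (3,7) → (φ(3),φ(7)) = (3,10) ∈ E(G2) ✓
  (3,10) → (φ(3),φ(10)) = (1,3) ∈ E(G2) ✓
  (3,11) → (φ(3),φ(11)) = (2,3) ∈ E(G2) ✓
  (4,5) → (φ(4),φ(5)) = (0,6) ∈ E(G2) ✓
  (4,6) → (φ(4),φ(6)) = (0,8) ∈ E(G2) ✓
  (4,7) → (φ(4),φ(7)) = (0,10) ∈ E(G2) ✓
  (4,8) → (φ(4),φ(8)) = (0,9) ∈ E(G2) ✓
  (4,11) → (φ(4),φ(11)) = (0,2) ∈ E(G2) ✓
  (5,6) → (φ(5),φ(6)) = (6,8) ∈ E(G2) ✓
  (5,9) → (φ(5),φ(9)) = (4,6) ∈ E(G2) ✓
  (5,10) → (φ(5),φ(10)) = (1,6) ∈ E(G2) ✓
  (5,11) → (φ(5),φ(11)) = (2,6) ∈ E(G2) ✓
  (6,8) → (φ(6),φ(8)) = (8,9) ∈ E(G2) ✓
  (6,9) → (φ(6),φ(9)) = (4,8) ∈ E(G2) ✓
  (6,11) → (φ(6),φ(11)) = (2,8) ∈ E(G2) ✓
  (7,9) → (φ(7),φ(9)) = (4,10) ∈ E(G2) ✓
  (7,10) → (φ(7),φ(10)) = (1,10) ∈ E(G2) ✓
  (7,11) → (φ(7),φ(11)) = (2,10) ∈ E(G2) ✓
  (8,10) → (φ(8),φ(10)) = (1,9) ∈ E(G2) ✓
  (9,11) → (φ(9),φ(11)) = (2,4) ∈ E(G2) ✓
All 39 edges of G1 map to edges of G2, and |E(G1)| = |E(G2)| = 39, so φ is a bijection on edges as well as vertices. Hence G1 ≅ G2.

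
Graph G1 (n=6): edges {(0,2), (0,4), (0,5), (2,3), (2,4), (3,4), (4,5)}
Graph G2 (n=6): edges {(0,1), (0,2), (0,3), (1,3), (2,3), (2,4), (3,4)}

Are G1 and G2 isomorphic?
Yes, isomorphic

The graphs are isomorphic.
One valid mapping φ: V(G1) → V(G2): 0→0, 1→5, 2→2, 3→4, 4→3, 5→1

Verify φ preserves adjacency — for each edge of G1, its image is an edge of G2:
  (0,2) → (φ(0),φ(2)) = (0,2) ∈ E(G2) ✓
  (0,4) → (φ(0),φ(4)) = (0,3) ∈ E(G2) ✓
  (0,5) → (φ(0),φ(5)) = (0,1) ∈ E(G2) ✓
  (2,3) → (φ(2),φ(3)) = (2,4) ∈ E(G2) ✓
  (2,4) → (φ(2),φ(4)) = (2,3) ∈ E(G2) ✓
  (3,4) → (φ(3),φ(4)) = (3,4) ∈ E(G2) ✓
  (4,5) → (φ(4),φ(5)) = (1,3) ∈ E(G2) ✓
All 7 edges of G1 map to edges of G2, and |E(G1)| = |E(G2)| = 7, so φ is a bijection on edges as well as vertices. Hence G1 ≅ G2.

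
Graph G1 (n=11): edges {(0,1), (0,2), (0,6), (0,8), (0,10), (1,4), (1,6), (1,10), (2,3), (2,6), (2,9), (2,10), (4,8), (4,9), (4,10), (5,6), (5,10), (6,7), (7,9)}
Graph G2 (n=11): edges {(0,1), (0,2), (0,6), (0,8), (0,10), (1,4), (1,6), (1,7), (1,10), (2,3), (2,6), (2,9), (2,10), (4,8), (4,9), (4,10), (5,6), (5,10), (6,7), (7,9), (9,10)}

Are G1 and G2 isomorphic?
No, not isomorphic

The graphs are NOT isomorphic.

Counting edges: G1 has 19 edge(s); G2 has 21 edge(s).
Edge count is an isomorphism invariant (a bijection on vertices induces a bijection on edges), so differing edge counts rule out isomorphism.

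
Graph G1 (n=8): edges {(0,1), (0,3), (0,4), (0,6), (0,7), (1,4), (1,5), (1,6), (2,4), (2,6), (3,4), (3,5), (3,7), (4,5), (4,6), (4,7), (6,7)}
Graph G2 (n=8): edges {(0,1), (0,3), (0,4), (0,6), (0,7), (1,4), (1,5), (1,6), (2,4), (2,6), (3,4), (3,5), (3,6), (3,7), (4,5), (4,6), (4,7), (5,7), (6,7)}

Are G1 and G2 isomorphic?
No, not isomorphic

The graphs are NOT isomorphic.

Counting edges: G1 has 17 edge(s); G2 has 19 edge(s).
Edge count is an isomorphism invariant (a bijection on vertices induces a bijection on edges), so differing edge counts rule out isomorphism.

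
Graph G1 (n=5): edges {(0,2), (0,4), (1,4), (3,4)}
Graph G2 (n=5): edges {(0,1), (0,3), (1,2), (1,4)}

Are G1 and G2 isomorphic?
Yes, isomorphic

The graphs are isomorphic.
One valid mapping φ: V(G1) → V(G2): 0→0, 1→2, 2→3, 3→4, 4→1

Verify φ preserves adjacency — for each edge of G1, its image is an edge of G2:
  (0,2) → (φ(0),φ(2)) = (0,3) ∈ E(G2) ✓
  (0,4) → (φ(0),φ(4)) = (0,1) ∈ E(G2) ✓
  (1,4) → (φ(1),φ(4)) = (1,2) ∈ E(G2) ✓
  (3,4) → (φ(3),φ(4)) = (1,4) ∈ E(G2) ✓
All 4 edges of G1 map to edges of G2, and |E(G1)| = |E(G2)| = 4, so φ is a bijection on edges as well as vertices. Hence G1 ≅ G2.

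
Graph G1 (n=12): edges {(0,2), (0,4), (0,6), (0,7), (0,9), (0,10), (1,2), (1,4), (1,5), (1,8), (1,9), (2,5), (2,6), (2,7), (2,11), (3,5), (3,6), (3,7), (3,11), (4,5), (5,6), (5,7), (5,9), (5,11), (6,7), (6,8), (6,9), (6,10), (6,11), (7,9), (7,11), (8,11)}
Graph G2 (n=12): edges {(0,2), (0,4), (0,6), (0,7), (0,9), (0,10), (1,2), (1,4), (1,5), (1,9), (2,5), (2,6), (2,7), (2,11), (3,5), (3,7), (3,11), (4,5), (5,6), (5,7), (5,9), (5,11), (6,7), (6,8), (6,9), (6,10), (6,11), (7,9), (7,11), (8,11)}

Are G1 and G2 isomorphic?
No, not isomorphic

The graphs are NOT isomorphic.

Counting edges: G1 has 32 edge(s); G2 has 30 edge(s).
Edge count is an isomorphism invariant (a bijection on vertices induces a bijection on edges), so differing edge counts rule out isomorphism.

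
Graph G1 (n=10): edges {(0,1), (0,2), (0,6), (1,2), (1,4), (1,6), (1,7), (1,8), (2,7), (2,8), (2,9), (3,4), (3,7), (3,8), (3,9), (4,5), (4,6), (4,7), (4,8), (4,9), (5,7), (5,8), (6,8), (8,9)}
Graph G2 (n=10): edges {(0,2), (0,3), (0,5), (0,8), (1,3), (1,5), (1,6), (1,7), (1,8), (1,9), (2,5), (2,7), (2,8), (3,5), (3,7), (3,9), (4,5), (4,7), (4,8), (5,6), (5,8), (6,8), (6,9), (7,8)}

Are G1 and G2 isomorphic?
Yes, isomorphic

The graphs are isomorphic.
One valid mapping φ: V(G1) → V(G2): 0→9, 1→1, 2→3, 3→2, 4→8, 5→4, 6→6, 7→7, 8→5, 9→0

Verify φ preserves adjacency — for each edge of G1, its image is an edge of G2:
  (0,1) → (φ(0),φ(1)) = (1,9) ∈ E(G2) ✓
  (0,2) → (φ(0),φ(2)) = (3,9) ∈ E(G2) ✓
  (0,6) → (φ(0),φ(6)) = (6,9) ∈ E(G2) ✓
  (1,2) → (φ(1),φ(2)) = (1,3) ∈ E(G2) ✓
  (1,4) → (φ(1),φ(4)) = (1,8) ∈ E(G2) ✓
  (1,6) → (φ(1),φ(6)) = (1,6) ∈ E(G2) ✓
  (1,7) → (φ(1),φ(7)) = (1,7) ∈ E(G2) ✓
  (1,8) → (φ(1),φ(8)) = (1,5) ∈ E(G2) ✓
  (2,7) → (φ(2),φ(7)) = (3,7) ∈ E(G2) ✓
  (2,8) → (φ(2),φ(8)) = (3,5) ∈ E(G2) ✓
  (2,9) → (φ(2),φ(9)) = (0,3) ∈ E(G2) ✓
  (3,4) → (φ(3),φ(4)) = (2,8) ∈ E(G2) ✓
  (3,7) → (φ(3),φ(7)) = (2,7) ∈ E(G2) ✓
  (3,8) → (φ(3),φ(8)) = (2,5) ∈ E(G2) ✓
  (3,9) → (φ(3),φ(9)) = (0,2) ∈ E(G2) ✓
  (4,5) → (φ(4),φ(5)) = (4,8) ∈ E(G2) ✓
  (4,6) → (φ(4),φ(6)) = (6,8) ∈ E(G2) ✓
  (4,7) → (φ(4),φ(7)) = (7,8) ∈ E(G2) ✓
  (4,8) → (φ(4),φ(8)) = (5,8) ∈ E(G2) ✓
  (4,9) → (φ(4),φ(9)) = (0,8) ∈ E(G2) ✓
  (5,7) → (φ(5),φ(7)) = (4,7) ∈ E(G2) ✓
  (5,8) → (φ(5),φ(8)) = (4,5) ∈ E(G2) ✓
  (6,8) → (φ(6),φ(8)) = (5,6) ∈ E(G2) ✓
  (8,9) → (φ(8),φ(9)) = (0,5) ∈ E(G2) ✓
All 24 edges of G1 map to edges of G2, and |E(G1)| = |E(G2)| = 24, so φ is a bijection on edges as well as vertices. Hence G1 ≅ G2.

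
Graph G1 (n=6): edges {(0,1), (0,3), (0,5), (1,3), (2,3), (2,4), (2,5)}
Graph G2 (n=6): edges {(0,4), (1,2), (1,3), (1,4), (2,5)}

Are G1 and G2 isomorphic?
No, not isomorphic

The graphs are NOT isomorphic.

Degrees in G1: deg(0)=3, deg(1)=2, deg(2)=3, deg(3)=3, deg(4)=1, deg(5)=2.
Sorted degree sequence of G1: [3, 3, 3, 2, 2, 1].
Degrees in G2: deg(0)=1, deg(1)=3, deg(2)=2, deg(3)=1, deg(4)=2, deg(5)=1.
Sorted degree sequence of G2: [3, 2, 2, 1, 1, 1].
The (sorted) degree sequence is an isomorphism invariant, so since G1 and G2 have different degree sequences they cannot be isomorphic.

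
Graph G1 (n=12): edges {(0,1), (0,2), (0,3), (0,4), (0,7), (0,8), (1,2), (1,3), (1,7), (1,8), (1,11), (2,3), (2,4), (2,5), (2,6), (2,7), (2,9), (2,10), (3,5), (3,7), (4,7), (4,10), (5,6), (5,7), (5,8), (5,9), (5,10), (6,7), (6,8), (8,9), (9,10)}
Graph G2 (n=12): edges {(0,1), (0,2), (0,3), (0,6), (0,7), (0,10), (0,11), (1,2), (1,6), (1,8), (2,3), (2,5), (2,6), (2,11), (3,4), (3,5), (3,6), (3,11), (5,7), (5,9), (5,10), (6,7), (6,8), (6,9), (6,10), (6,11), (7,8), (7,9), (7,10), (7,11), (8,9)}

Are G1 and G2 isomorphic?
Yes, isomorphic

The graphs are isomorphic.
One valid mapping φ: V(G1) → V(G2): 0→2, 1→3, 2→6, 3→11, 4→1, 5→7, 6→10, 7→0, 8→5, 9→9, 10→8, 11→4

Verify φ preserves adjacency — for each edge of G1, its image is an edge of G2:
  (0,1) → (φ(0),φ(1)) = (2,3) ∈ E(G2) ✓
  (0,2) → (φ(0),φ(2)) = (2,6) ∈ E(G2) ✓
  (0,3) → (φ(0),φ(3)) = (2,11) ∈ E(G2) ✓
  (0,4) → (φ(0),φ(4)) = (1,2) ∈ E(G2) ✓
  (0,7) → (φ(0),φ(7)) = (0,2) ∈ E(G2) ✓
  (0,8) → (φ(0),φ(8)) = (2,5) ∈ E(G2) ✓
  (1,2) → (φ(1),φ(2)) = (3,6) ∈ E(G2) ✓
  (1,3) → (φ(1),φ(3)) = (3,11) ∈ E(G2) ✓
  (1,7) → (φ(1),φ(7)) = (0,3) ∈ E(G2) ✓
  (1,8) → (φ(1),φ(8)) = (3,5) ∈ E(G2) ✓
  (1,11) → (φ(1),φ(11)) = (3,4) ∈ E(G2) ✓
  (2,3) → (φ(2),φ(3)) = (6,11) ∈ E(G2) ✓
  (2,4) → (φ(2),φ(4)) = (1,6) ∈ E(G2) ✓
  (2,5) → (φ(2),φ(5)) = (6,7) ∈ E(G2) ✓
  (2,6) → (φ(2),φ(6)) = (6,10) ∈ E(G2) ✓
  (2,7) → (φ(2),φ(7)) = (0,6) ∈ E(G2) ✓
  (2,9) → (φ(2),φ(9)) = (6,9) ∈ E(G2) ✓
  (2,10) → (φ(2),φ(10)) = (6,8) ∈ E(G2) ✓
  (3,5) → (φ(3),φ(5)) = (7,11) ∈ E(G2) ✓
  (3,7) → (φ(3),φ(7)) = (0,11) ∈ E(G2) ✓
  (4,7) → (φ(4),φ(7)) = (0,1) ∈ E(G2) ✓
  (4,10) → (φ(4),φ(10)) = (1,8) ∈ E(G2) ✓
  (5,6) → (φ(5),φ(6)) = (7,10) ∈ E(G2) ✓
  (5,7) → (φ(5),φ(7)) = (0,7) ∈ E(G2) ✓
  (5,8) → (φ(5),φ(8)) = (5,7) ∈ E(G2) ✓
  (5,9) → (φ(5),φ(9)) = (7,9) ∈ E(G2) ✓
  (5,10) → (φ(5),φ(10)) = (7,8) ∈ E(G2) ✓
  (6,7) → (φ(6),φ(7)) = (0,10) ∈ E(G2) ✓
  (6,8) → (φ(6),φ(8)) = (5,10) ∈ E(G2) ✓
  (8,9) → (φ(8),φ(9)) = (5,9) ∈ E(G2) ✓
  (9,10) → (φ(9),φ(10)) = (8,9) ∈ E(G2) ✓
All 31 edges of G1 map to edges of G2, and |E(G1)| = |E(G2)| = 31, so φ is a bijection on edges as well as vertices. Hence G1 ≅ G2.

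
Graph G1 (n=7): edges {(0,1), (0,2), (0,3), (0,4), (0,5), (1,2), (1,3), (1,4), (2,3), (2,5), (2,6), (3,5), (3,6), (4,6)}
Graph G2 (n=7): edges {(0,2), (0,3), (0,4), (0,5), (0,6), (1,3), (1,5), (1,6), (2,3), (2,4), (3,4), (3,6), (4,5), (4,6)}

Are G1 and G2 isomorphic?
Yes, isomorphic

The graphs are isomorphic.
One valid mapping φ: V(G1) → V(G2): 0→3, 1→6, 2→0, 3→4, 4→1, 5→2, 6→5

Verify φ preserves adjacency — for each edge of G1, its image is an edge of G2:
  (0,1) → (φ(0),φ(1)) = (3,6) ∈ E(G2) ✓
  (0,2) → (φ(0),φ(2)) = (0,3) ∈ E(G2) ✓
  (0,3) → (φ(0),φ(3)) = (3,4) ∈ E(G2) ✓
  (0,4) → (φ(0),φ(4)) = (1,3) ∈ E(G2) ✓
  (0,5) → (φ(0),φ(5)) = (2,3) ∈ E(G2) ✓
  (1,2) → (φ(1),φ(2)) = (0,6) ∈ E(G2) ✓
  (1,3) → (φ(1),φ(3)) = (4,6) ∈ E(G2) ✓
  (1,4) → (φ(1),φ(4)) = (1,6) ∈ E(G2) ✓
  (2,3) → (φ(2),φ(3)) = (0,4) ∈ E(G2) ✓
  (2,5) → (φ(2),φ(5)) = (0,2) ∈ E(G2) ✓
  (2,6) → (φ(2),φ(6)) = (0,5) ∈ E(G2) ✓
  (3,5) → (φ(3),φ(5)) = (2,4) ∈ E(G2) ✓
  (3,6) → (φ(3),φ(6)) = (4,5) ∈ E(G2) ✓
  (4,6) → (φ(4),φ(6)) = (1,5) ∈ E(G2) ✓
All 14 edges of G1 map to edges of G2, and |E(G1)| = |E(G2)| = 14, so φ is a bijection on edges as well as vertices. Hence G1 ≅ G2.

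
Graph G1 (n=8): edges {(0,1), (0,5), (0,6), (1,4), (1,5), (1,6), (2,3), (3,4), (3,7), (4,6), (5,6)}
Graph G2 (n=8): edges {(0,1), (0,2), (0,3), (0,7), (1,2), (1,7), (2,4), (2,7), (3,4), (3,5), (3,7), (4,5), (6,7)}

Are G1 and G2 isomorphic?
No, not isomorphic

The graphs are NOT isomorphic.

Degrees in G1: deg(0)=3, deg(1)=4, deg(2)=1, deg(3)=3, deg(4)=3, deg(5)=3, deg(6)=4, deg(7)=1.
Sorted degree sequence of G1: [4, 4, 3, 3, 3, 3, 1, 1].
Degrees in G2: deg(0)=4, deg(1)=3, deg(2)=4, deg(3)=4, deg(4)=3, deg(5)=2, deg(6)=1, deg(7)=5.
Sorted degree sequence of G2: [5, 4, 4, 4, 3, 3, 2, 1].
The (sorted) degree sequence is an isomorphism invariant, so since G1 and G2 have different degree sequences they cannot be isomorphic.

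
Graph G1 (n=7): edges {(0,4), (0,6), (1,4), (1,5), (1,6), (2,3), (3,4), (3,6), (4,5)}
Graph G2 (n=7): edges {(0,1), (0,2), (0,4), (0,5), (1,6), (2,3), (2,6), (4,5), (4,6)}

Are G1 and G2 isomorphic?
Yes, isomorphic

The graphs are isomorphic.
One valid mapping φ: V(G1) → V(G2): 0→1, 1→4, 2→3, 3→2, 4→0, 5→5, 6→6

Verify φ preserves adjacency — for each edge of G1, its image is an edge of G2:
  (0,4) → (φ(0),φ(4)) = (0,1) ∈ E(G2) ✓
  (0,6) → (φ(0),φ(6)) = (1,6) ∈ E(G2) ✓
  (1,4) → (φ(1),φ(4)) = (0,4) ∈ E(G2) ✓
  (1,5) → (φ(1),φ(5)) = (4,5) ∈ E(G2) ✓
  (1,6) → (φ(1),φ(6)) = (4,6) ∈ E(G2) ✓
  (2,3) → (φ(2),φ(3)) = (2,3) ∈ E(G2) ✓
  (3,4) → (φ(3),φ(4)) = (0,2) ∈ E(G2) ✓
  (3,6) → (φ(3),φ(6)) = (2,6) ∈ E(G2) ✓
  (4,5) → (φ(4),φ(5)) = (0,5) ∈ E(G2) ✓
All 9 edges of G1 map to edges of G2, and |E(G1)| = |E(G2)| = 9, so φ is a bijection on edges as well as vertices. Hence G1 ≅ G2.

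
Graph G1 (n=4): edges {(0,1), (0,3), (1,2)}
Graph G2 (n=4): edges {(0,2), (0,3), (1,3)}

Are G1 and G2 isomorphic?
Yes, isomorphic

The graphs are isomorphic.
One valid mapping φ: V(G1) → V(G2): 0→0, 1→3, 2→1, 3→2

Verify φ preserves adjacency — for each edge of G1, its image is an edge of G2:
  (0,1) → (φ(0),φ(1)) = (0,3) ∈ E(G2) ✓
  (0,3) → (φ(0),φ(3)) = (0,2) ∈ E(G2) ✓
  (1,2) → (φ(1),φ(2)) = (1,3) ∈ E(G2) ✓
All 3 edges of G1 map to edges of G2, and |E(G1)| = |E(G2)| = 3, so φ is a bijection on edges as well as vertices. Hence G1 ≅ G2.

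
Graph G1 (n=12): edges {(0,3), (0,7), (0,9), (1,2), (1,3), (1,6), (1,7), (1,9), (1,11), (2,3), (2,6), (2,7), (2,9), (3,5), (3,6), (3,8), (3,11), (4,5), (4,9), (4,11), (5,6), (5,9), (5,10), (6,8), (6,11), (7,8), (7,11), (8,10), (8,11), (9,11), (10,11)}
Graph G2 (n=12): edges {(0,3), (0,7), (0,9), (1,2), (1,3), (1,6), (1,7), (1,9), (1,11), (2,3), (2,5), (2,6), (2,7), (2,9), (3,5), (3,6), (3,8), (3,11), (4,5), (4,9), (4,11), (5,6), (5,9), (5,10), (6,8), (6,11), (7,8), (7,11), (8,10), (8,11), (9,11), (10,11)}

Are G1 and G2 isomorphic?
No, not isomorphic

The graphs are NOT isomorphic.

Counting edges: G1 has 31 edge(s); G2 has 32 edge(s).
Edge count is an isomorphism invariant (a bijection on vertices induces a bijection on edges), so differing edge counts rule out isomorphism.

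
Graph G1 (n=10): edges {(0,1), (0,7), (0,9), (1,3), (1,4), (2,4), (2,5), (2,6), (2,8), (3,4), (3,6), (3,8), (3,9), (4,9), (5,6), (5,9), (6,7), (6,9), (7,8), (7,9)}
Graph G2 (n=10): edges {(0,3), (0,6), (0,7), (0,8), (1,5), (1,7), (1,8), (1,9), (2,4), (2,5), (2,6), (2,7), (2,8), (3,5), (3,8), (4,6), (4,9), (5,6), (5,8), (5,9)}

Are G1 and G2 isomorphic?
Yes, isomorphic

The graphs are isomorphic.
One valid mapping φ: V(G1) → V(G2): 0→9, 1→4, 2→0, 3→2, 4→6, 5→3, 6→8, 7→1, 8→7, 9→5

Verify φ preserves adjacency — for each edge of G1, its image is an edge of G2:
  (0,1) → (φ(0),φ(1)) = (4,9) ∈ E(G2) ✓
  (0,7) → (φ(0),φ(7)) = (1,9) ∈ E(G2) ✓
  (0,9) → (φ(0),φ(9)) = (5,9) ∈ E(G2) ✓
  (1,3) → (φ(1),φ(3)) = (2,4) ∈ E(G2) ✓
  (1,4) → (φ(1),φ(4)) = (4,6) ∈ E(G2) ✓
  (2,4) → (φ(2),φ(4)) = (0,6) ∈ E(G2) ✓
  (2,5) → (φ(2),φ(5)) = (0,3) ∈ E(G2) ✓
  (2,6) → (φ(2),φ(6)) = (0,8) ∈ E(G2) ✓
  (2,8) → (φ(2),φ(8)) = (0,7) ∈ E(G2) ✓
  (3,4) → (φ(3),φ(4)) = (2,6) ∈ E(G2) ✓
  (3,6) → (φ(3),φ(6)) = (2,8) ∈ E(G2) ✓
  (3,8) → (φ(3),φ(8)) = (2,7) ∈ E(G2) ✓
  (3,9) → (φ(3),φ(9)) = (2,5) ∈ E(G2) ✓
  (4,9) → (φ(4),φ(9)) = (5,6) ∈ E(G2) ✓
  (5,6) → (φ(5),φ(6)) = (3,8) ∈ E(G2) ✓
  (5,9) → (φ(5),φ(9)) = (3,5) ∈ E(G2) ✓
  (6,7) → (φ(6),φ(7)) = (1,8) ∈ E(G2) ✓
  (6,9) → (φ(6),φ(9)) = (5,8) ∈ E(G2) ✓
  (7,8) → (φ(7),φ(8)) = (1,7) ∈ E(G2) ✓
  (7,9) → (φ(7),φ(9)) = (1,5) ∈ E(G2) ✓
All 20 edges of G1 map to edges of G2, and |E(G1)| = |E(G2)| = 20, so φ is a bijection on edges as well as vertices. Hence G1 ≅ G2.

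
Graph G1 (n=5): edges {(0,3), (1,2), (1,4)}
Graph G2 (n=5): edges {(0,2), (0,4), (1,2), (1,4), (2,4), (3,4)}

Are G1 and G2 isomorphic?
No, not isomorphic

The graphs are NOT isomorphic.

Connected components of G1: 2 component(s) with vertex sets [[0, 3], [1, 2, 4]], sizes [2, 3].
Connected components of G2: 1 component(s) with vertex sets [[0, 1, 2, 3, 4]], sizes [5].
The number of connected components (and the multiset of component sizes) is an isomorphism invariant — an isomorphism maps each component of G1 bijectively onto a component of G2. Since G1 has 2 component(s) and G2 has 1, they cannot be isomorphic.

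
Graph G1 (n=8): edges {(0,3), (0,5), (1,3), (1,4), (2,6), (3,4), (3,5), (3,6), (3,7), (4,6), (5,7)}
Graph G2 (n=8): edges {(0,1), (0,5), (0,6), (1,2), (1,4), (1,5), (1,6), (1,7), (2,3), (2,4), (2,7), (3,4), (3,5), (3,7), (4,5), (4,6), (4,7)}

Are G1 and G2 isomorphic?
No, not isomorphic

The graphs are NOT isomorphic.

Counting triangles (3-cliques): G1 has 4, G2 has 12.
Triangle count is an isomorphism invariant, so differing triangle counts rule out isomorphism.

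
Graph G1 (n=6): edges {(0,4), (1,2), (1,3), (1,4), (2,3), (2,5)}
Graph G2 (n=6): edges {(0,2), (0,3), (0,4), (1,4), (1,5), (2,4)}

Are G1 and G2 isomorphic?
Yes, isomorphic

The graphs are isomorphic.
One valid mapping φ: V(G1) → V(G2): 0→5, 1→4, 2→0, 3→2, 4→1, 5→3

Verify φ preserves adjacency — for each edge of G1, its image is an edge of G2:
  (0,4) → (φ(0),φ(4)) = (1,5) ∈ E(G2) ✓
  (1,2) → (φ(1),φ(2)) = (0,4) ∈ E(G2) ✓
  (1,3) → (φ(1),φ(3)) = (2,4) ∈ E(G2) ✓
  (1,4) → (φ(1),φ(4)) = (1,4) ∈ E(G2) ✓
  (2,3) → (φ(2),φ(3)) = (0,2) ∈ E(G2) ✓
  (2,5) → (φ(2),φ(5)) = (0,3) ∈ E(G2) ✓
All 6 edges of G1 map to edges of G2, and |E(G1)| = |E(G2)| = 6, so φ is a bijection on edges as well as vertices. Hence G1 ≅ G2.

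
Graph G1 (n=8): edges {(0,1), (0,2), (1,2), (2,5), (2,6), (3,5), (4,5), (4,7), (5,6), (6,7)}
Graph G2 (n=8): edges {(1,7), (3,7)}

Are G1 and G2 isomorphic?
No, not isomorphic

The graphs are NOT isomorphic.

Connected components of G1: 1 component(s) with vertex sets [[0, 1, 2, 3, 4, 5, 6, 7]], sizes [8].
Connected components of G2: 6 component(s) with vertex sets [[0], [2], [4], [5], [6], [1, 3, 7]], sizes [1, 1, 1, 1, 1, 3].
The number of connected components (and the multiset of component sizes) is an isomorphism invariant — an isomorphism maps each component of G1 bijectively onto a component of G2. Since G1 has 1 component(s) and G2 has 6, they cannot be isomorphic.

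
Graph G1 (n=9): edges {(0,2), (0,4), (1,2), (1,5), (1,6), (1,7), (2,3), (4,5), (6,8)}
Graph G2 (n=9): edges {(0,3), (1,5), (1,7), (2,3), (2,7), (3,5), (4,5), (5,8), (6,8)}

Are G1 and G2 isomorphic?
Yes, isomorphic

The graphs are isomorphic.
One valid mapping φ: V(G1) → V(G2): 0→2, 1→5, 2→3, 3→0, 4→7, 5→1, 6→8, 7→4, 8→6

Verify φ preserves adjacency — for each edge of G1, its image is an edge of G2:
  (0,2) → (φ(0),φ(2)) = (2,3) ∈ E(G2) ✓
  (0,4) → (φ(0),φ(4)) = (2,7) ∈ E(G2) ✓
  (1,2) → (φ(1),φ(2)) = (3,5) ∈ E(G2) ✓
  (1,5) → (φ(1),φ(5)) = (1,5) ∈ E(G2) ✓
  (1,6) → (φ(1),φ(6)) = (5,8) ∈ E(G2) ✓
  (1,7) → (φ(1),φ(7)) = (4,5) ∈ E(G2) ✓
  (2,3) → (φ(2),φ(3)) = (0,3) ∈ E(G2) ✓
  (4,5) → (φ(4),φ(5)) = (1,7) ∈ E(G2) ✓
  (6,8) → (φ(6),φ(8)) = (6,8) ∈ E(G2) ✓
All 9 edges of G1 map to edges of G2, and |E(G1)| = |E(G2)| = 9, so φ is a bijection on edges as well as vertices. Hence G1 ≅ G2.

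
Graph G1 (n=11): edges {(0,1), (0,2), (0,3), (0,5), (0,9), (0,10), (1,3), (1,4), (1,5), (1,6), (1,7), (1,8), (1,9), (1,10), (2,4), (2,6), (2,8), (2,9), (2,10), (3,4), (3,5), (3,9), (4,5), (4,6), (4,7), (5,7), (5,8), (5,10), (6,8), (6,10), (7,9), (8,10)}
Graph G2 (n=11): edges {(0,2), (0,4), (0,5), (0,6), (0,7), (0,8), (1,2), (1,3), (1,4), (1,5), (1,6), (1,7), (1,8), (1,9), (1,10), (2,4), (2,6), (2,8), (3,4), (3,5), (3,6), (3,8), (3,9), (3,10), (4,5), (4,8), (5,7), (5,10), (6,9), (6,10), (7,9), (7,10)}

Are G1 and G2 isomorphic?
Yes, isomorphic

The graphs are isomorphic.
One valid mapping φ: V(G1) → V(G2): 0→5, 1→1, 2→0, 3→10, 4→6, 5→3, 6→2, 7→9, 8→8, 9→7, 10→4

Verify φ preserves adjacency — for each edge of G1, its image is an edge of G2:
  (0,1) → (φ(0),φ(1)) = (1,5) ∈ E(G2) ✓
  (0,2) → (φ(0),φ(2)) = (0,5) ∈ E(G2) ✓
  (0,3) → (φ(0),φ(3)) = (5,10) ∈ E(G2) ✓
  (0,5) → (φ(0),φ(5)) = (3,5) ∈ E(G2) ✓
  (0,9) → (φ(0),φ(9)) = (5,7) ∈ E(G2) ✓
  (0,10) → (φ(0),φ(10)) = (4,5) ∈ E(G2) ✓
  (1,3) → (φ(1),φ(3)) = (1,10) ∈ E(G2) ✓
  (1,4) → (φ(1),φ(4)) = (1,6) ∈ E(G2) ✓
  (1,5) → (φ(1),φ(5)) = (1,3) ∈ E(G2) ✓
  (1,6) → (φ(1),φ(6)) = (1,2) ∈ E(G2) ✓
  (1,7) → (φ(1),φ(7)) = (1,9) ∈ E(G2) ✓
  (1,8) → (φ(1),φ(8)) = (1,8) ∈ E(G2) ✓
  (1,9) → (φ(1),φ(9)) = (1,7) ∈ E(G2) ✓
  (1,10) → (φ(1),φ(10)) = (1,4) ∈ E(G2) ✓
  (2,4) → (φ(2),φ(4)) = (0,6) ∈ E(G2) ✓
  (2,6) → (φ(2),φ(6)) = (0,2) ∈ E(G2) ✓
  (2,8) → (φ(2),φ(8)) = (0,8) ∈ E(G2) ✓
  (2,9) → (φ(2),φ(9)) = (0,7) ∈ E(G2) ✓
  (2,10) → (φ(2),φ(10)) = (0,4) ∈ E(G2) ✓
  (3,4) → (φ(3),φ(4)) = (6,10) ∈ E(G2) ✓
  (3,5) → (φ(3),φ(5)) = (3,10) ∈ E(G2) ✓
  (3,9) → (φ(3),φ(9)) = (7,10) ∈ E(G2) ✓
  (4,5) → (φ(4),φ(5)) = (3,6) ∈ E(G2) ✓
  (4,6) → (φ(4),φ(6)) = (2,6) ∈ E(G2) ✓
  (4,7) → (φ(4),φ(7)) = (6,9) ∈ E(G2) ✓
  (5,7) → (φ(5),φ(7)) = (3,9) ∈ E(G2) ✓
  (5,8) → (φ(5),φ(8)) = (3,8) ∈ E(G2) ✓
  (5,10) → (φ(5),φ(10)) = (3,4) ∈ E(G2) ✓
  (6,8) → (φ(6),φ(8)) = (2,8) ∈ E(G2) ✓
  (6,10) → (φ(6),φ(10)) = (2,4) ∈ E(G2) ✓
  (7,9) → (φ(7),φ(9)) = (7,9) ∈ E(G2) ✓
  (8,10) → (φ(8),φ(10)) = (4,8) ∈ E(G2) ✓
All 32 edges of G1 map to edges of G2, and |E(G1)| = |E(G2)| = 32, so φ is a bijection on edges as well as vertices. Hence G1 ≅ G2.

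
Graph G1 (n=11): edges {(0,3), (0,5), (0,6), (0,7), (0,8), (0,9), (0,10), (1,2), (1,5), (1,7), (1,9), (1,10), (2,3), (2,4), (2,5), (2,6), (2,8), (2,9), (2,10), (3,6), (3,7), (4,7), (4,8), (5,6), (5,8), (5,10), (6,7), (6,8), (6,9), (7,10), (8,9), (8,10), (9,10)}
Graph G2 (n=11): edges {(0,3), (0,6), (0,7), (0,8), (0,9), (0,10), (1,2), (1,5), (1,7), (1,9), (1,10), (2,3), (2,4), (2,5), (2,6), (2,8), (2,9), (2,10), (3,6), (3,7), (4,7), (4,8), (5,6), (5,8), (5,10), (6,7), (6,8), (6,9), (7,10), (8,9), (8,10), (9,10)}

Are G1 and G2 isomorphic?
No, not isomorphic

The graphs are NOT isomorphic.

Counting edges: G1 has 33 edge(s); G2 has 32 edge(s).
Edge count is an isomorphism invariant (a bijection on vertices induces a bijection on edges), so differing edge counts rule out isomorphism.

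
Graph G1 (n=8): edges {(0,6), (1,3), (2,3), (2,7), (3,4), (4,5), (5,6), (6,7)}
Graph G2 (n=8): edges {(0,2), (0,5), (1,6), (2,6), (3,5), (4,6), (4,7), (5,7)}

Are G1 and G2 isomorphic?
Yes, isomorphic

The graphs are isomorphic.
One valid mapping φ: V(G1) → V(G2): 0→1, 1→3, 2→7, 3→5, 4→0, 5→2, 6→6, 7→4

Verify φ preserves adjacency — for each edge of G1, its image is an edge of G2:
  (0,6) → (φ(0),φ(6)) = (1,6) ∈ E(G2) ✓
  (1,3) → (φ(1),φ(3)) = (3,5) ∈ E(G2) ✓
  (2,3) → (φ(2),φ(3)) = (5,7) ∈ E(G2) ✓
  (2,7) → (φ(2),φ(7)) = (4,7) ∈ E(G2) ✓
  (3,4) → (φ(3),φ(4)) = (0,5) ∈ E(G2) ✓
  (4,5) → (φ(4),φ(5)) = (0,2) ∈ E(G2) ✓
  (5,6) → (φ(5),φ(6)) = (2,6) ∈ E(G2) ✓
  (6,7) → (φ(6),φ(7)) = (4,6) ∈ E(G2) ✓
All 8 edges of G1 map to edges of G2, and |E(G1)| = |E(G2)| = 8, so φ is a bijection on edges as well as vertices. Hence G1 ≅ G2.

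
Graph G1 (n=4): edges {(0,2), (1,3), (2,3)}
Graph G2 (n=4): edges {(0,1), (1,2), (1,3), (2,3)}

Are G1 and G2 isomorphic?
No, not isomorphic

The graphs are NOT isomorphic.

Counting triangles (3-cliques): G1 has 0, G2 has 1.
Triangle count is an isomorphism invariant, so differing triangle counts rule out isomorphism.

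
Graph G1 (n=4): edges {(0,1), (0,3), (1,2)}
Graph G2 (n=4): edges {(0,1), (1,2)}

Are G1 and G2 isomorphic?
No, not isomorphic

The graphs are NOT isomorphic.

Connected components of G1: 1 component(s) with vertex sets [[0, 1, 2, 3]], sizes [4].
Connected components of G2: 2 component(s) with vertex sets [[3], [0, 1, 2]], sizes [1, 3].
The number of connected components (and the multiset of component sizes) is an isomorphism invariant — an isomorphism maps each component of G1 bijectively onto a component of G2. Since G1 has 1 component(s) and G2 has 2, they cannot be isomorphic.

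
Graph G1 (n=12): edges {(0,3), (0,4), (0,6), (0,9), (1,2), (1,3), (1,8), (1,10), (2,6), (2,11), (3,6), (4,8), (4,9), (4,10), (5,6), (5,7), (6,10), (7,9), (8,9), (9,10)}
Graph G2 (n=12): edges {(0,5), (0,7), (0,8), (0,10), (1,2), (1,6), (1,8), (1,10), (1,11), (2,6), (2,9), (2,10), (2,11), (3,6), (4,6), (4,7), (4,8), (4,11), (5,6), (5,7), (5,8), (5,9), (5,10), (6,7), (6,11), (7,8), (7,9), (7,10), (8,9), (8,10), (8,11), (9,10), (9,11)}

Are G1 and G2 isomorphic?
No, not isomorphic

The graphs are NOT isomorphic.

Counting triangles (3-cliques): G1 has 4, G2 has 31.
Triangle count is an isomorphism invariant, so differing triangle counts rule out isomorphism.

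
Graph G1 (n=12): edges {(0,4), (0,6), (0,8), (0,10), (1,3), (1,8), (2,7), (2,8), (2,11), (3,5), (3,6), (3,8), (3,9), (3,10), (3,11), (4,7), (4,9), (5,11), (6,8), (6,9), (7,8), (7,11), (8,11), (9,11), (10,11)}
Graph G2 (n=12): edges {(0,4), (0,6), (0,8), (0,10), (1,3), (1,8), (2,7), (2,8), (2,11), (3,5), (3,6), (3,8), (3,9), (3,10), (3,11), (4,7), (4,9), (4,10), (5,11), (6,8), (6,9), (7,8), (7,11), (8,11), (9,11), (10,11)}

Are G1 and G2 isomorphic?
No, not isomorphic

The graphs are NOT isomorphic.

Counting edges: G1 has 25 edge(s); G2 has 26 edge(s).
Edge count is an isomorphism invariant (a bijection on vertices induces a bijection on edges), so differing edge counts rule out isomorphism.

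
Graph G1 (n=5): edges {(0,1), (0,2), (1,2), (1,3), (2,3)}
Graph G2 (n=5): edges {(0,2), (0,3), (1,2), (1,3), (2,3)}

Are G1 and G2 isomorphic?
Yes, isomorphic

The graphs are isomorphic.
One valid mapping φ: V(G1) → V(G2): 0→1, 1→3, 2→2, 3→0, 4→4

Verify φ preserves adjacency — for each edge of G1, its image is an edge of G2:
  (0,1) → (φ(0),φ(1)) = (1,3) ∈ E(G2) ✓
  (0,2) → (φ(0),φ(2)) = (1,2) ∈ E(G2) ✓
  (1,2) → (φ(1),φ(2)) = (2,3) ∈ E(G2) ✓
  (1,3) → (φ(1),φ(3)) = (0,3) ∈ E(G2) ✓
  (2,3) → (φ(2),φ(3)) = (0,2) ∈ E(G2) ✓
All 5 edges of G1 map to edges of G2, and |E(G1)| = |E(G2)| = 5, so φ is a bijection on edges as well as vertices. Hence G1 ≅ G2.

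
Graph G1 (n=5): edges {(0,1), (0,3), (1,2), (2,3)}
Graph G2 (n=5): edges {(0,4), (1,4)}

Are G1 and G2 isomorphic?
No, not isomorphic

The graphs are NOT isomorphic.

Connected components of G1: 2 component(s) with vertex sets [[4], [0, 1, 2, 3]], sizes [1, 4].
Connected components of G2: 3 component(s) with vertex sets [[2], [3], [0, 1, 4]], sizes [1, 1, 3].
The number of connected components (and the multiset of component sizes) is an isomorphism invariant — an isomorphism maps each component of G1 bijectively onto a component of G2. Since G1 has 2 component(s) and G2 has 3, they cannot be isomorphic.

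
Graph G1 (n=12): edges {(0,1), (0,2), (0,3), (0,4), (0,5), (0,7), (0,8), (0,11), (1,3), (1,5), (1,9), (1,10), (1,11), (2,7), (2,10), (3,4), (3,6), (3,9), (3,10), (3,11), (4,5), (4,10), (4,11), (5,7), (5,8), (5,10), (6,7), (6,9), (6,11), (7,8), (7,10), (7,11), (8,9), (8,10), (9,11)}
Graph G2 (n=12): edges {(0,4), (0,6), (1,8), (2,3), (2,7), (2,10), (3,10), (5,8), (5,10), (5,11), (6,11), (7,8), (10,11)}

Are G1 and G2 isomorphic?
No, not isomorphic

The graphs are NOT isomorphic.

Connected components of G1: 1 component(s) with vertex sets [[0, 1, 2, 3, 4, 5, 6, 7, 8, 9, 10, 11]], sizes [12].
Connected components of G2: 2 component(s) with vertex sets [[9], [0, 1, 2, 3, 4, 5, 6, 7, 8, 10, 11]], sizes [1, 11].
The number of connected components (and the multiset of component sizes) is an isomorphism invariant — an isomorphism maps each component of G1 bijectively onto a component of G2. Since G1 has 1 component(s) and G2 has 2, they cannot be isomorphic.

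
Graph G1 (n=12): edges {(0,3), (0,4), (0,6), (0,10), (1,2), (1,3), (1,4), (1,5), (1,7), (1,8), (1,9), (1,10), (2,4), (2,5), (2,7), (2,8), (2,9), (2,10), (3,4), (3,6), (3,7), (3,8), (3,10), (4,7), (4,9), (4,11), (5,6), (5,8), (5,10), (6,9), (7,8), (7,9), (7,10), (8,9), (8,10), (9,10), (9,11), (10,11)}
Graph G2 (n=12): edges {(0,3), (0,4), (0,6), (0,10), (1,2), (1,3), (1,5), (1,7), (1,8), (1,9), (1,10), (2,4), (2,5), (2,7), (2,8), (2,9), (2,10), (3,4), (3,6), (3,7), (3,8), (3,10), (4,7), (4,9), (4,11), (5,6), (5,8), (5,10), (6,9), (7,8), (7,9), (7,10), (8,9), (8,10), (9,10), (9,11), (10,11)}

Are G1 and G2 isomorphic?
No, not isomorphic

The graphs are NOT isomorphic.

Counting edges: G1 has 38 edge(s); G2 has 37 edge(s).
Edge count is an isomorphism invariant (a bijection on vertices induces a bijection on edges), so differing edge counts rule out isomorphism.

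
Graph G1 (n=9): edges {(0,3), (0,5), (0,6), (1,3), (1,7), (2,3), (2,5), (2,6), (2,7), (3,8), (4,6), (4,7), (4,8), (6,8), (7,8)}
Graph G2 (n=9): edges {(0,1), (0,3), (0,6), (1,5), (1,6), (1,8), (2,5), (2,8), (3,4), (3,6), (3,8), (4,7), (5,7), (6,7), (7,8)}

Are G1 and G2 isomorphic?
Yes, isomorphic

The graphs are isomorphic.
One valid mapping φ: V(G1) → V(G2): 0→5, 1→4, 2→8, 3→7, 4→0, 5→2, 6→1, 7→3, 8→6

Verify φ preserves adjacency — for each edge of G1, its image is an edge of G2:
  (0,3) → (φ(0),φ(3)) = (5,7) ∈ E(G2) ✓
  (0,5) → (φ(0),φ(5)) = (2,5) ∈ E(G2) ✓
  (0,6) → (φ(0),φ(6)) = (1,5) ∈ E(G2) ✓
  (1,3) → (φ(1),φ(3)) = (4,7) ∈ E(G2) ✓
  (1,7) → (φ(1),φ(7)) = (3,4) ∈ E(G2) ✓
  (2,3) → (φ(2),φ(3)) = (7,8) ∈ E(G2) ✓
  (2,5) → (φ(2),φ(5)) = (2,8) ∈ E(G2) ✓
  (2,6) → (φ(2),φ(6)) = (1,8) ∈ E(G2) ✓
  (2,7) → (φ(2),φ(7)) = (3,8) ∈ E(G2) ✓
  (3,8) → (φ(3),φ(8)) = (6,7) ∈ E(G2) ✓
  (4,6) → (φ(4),φ(6)) = (0,1) ∈ E(G2) ✓
  (4,7) → (φ(4),φ(7)) = (0,3) ∈ E(G2) ✓
  (4,8) → (φ(4),φ(8)) = (0,6) ∈ E(G2) ✓
  (6,8) → (φ(6),φ(8)) = (1,6) ∈ E(G2) ✓
  (7,8) → (φ(7),φ(8)) = (3,6) ∈ E(G2) ✓
All 15 edges of G1 map to edges of G2, and |E(G1)| = |E(G2)| = 15, so φ is a bijection on edges as well as vertices. Hence G1 ≅ G2.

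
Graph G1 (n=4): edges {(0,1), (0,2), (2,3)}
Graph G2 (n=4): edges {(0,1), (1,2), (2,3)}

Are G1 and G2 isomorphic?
Yes, isomorphic

The graphs are isomorphic.
One valid mapping φ: V(G1) → V(G2): 0→1, 1→0, 2→2, 3→3

Verify φ preserves adjacency — for each edge of G1, its image is an edge of G2:
  (0,1) → (φ(0),φ(1)) = (0,1) ∈ E(G2) ✓
  (0,2) → (φ(0),φ(2)) = (1,2) ∈ E(G2) ✓
  (2,3) → (φ(2),φ(3)) = (2,3) ∈ E(G2) ✓
All 3 edges of G1 map to edges of G2, and |E(G1)| = |E(G2)| = 3, so φ is a bijection on edges as well as vertices. Hence G1 ≅ G2.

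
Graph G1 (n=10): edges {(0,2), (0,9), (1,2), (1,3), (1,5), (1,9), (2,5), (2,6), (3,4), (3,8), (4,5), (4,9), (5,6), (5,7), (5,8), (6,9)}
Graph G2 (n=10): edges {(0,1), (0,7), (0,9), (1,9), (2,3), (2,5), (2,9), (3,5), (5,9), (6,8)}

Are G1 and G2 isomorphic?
No, not isomorphic

The graphs are NOT isomorphic.

Connected components of G1: 1 component(s) with vertex sets [[0, 1, 2, 3, 4, 5, 6, 7, 8, 9]], sizes [10].
Connected components of G2: 3 component(s) with vertex sets [[4], [6, 8], [0, 1, 2, 3, 5, 7, 9]], sizes [1, 2, 7].
The number of connected components (and the multiset of component sizes) is an isomorphism invariant — an isomorphism maps each component of G1 bijectively onto a component of G2. Since G1 has 1 component(s) and G2 has 3, they cannot be isomorphic.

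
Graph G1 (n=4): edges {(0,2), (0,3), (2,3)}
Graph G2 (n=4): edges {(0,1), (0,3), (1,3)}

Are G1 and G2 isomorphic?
Yes, isomorphic

The graphs are isomorphic.
One valid mapping φ: V(G1) → V(G2): 0→3, 1→2, 2→1, 3→0

Verify φ preserves adjacency — for each edge of G1, its image is an edge of G2:
  (0,2) → (φ(0),φ(2)) = (1,3) ∈ E(G2) ✓
  (0,3) → (φ(0),φ(3)) = (0,3) ∈ E(G2) ✓
  (2,3) → (φ(2),φ(3)) = (0,1) ∈ E(G2) ✓
All 3 edges of G1 map to edges of G2, and |E(G1)| = |E(G2)| = 3, so φ is a bijection on edges as well as vertices. Hence G1 ≅ G2.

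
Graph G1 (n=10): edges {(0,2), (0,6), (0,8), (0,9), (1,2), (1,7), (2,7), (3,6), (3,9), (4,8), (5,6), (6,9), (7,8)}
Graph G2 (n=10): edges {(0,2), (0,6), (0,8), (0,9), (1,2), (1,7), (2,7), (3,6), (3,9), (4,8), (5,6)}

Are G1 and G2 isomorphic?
No, not isomorphic

The graphs are NOT isomorphic.

Counting edges: G1 has 13 edge(s); G2 has 11 edge(s).
Edge count is an isomorphism invariant (a bijection on vertices induces a bijection on edges), so differing edge counts rule out isomorphism.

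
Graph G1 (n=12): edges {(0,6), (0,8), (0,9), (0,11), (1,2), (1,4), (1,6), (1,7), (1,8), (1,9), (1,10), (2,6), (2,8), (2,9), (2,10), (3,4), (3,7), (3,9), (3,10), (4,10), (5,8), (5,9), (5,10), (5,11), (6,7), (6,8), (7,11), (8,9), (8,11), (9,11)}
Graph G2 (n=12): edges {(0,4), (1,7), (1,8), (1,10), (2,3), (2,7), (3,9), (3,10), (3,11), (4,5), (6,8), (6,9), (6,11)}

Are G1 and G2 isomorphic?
No, not isomorphic

The graphs are NOT isomorphic.

Connected components of G1: 1 component(s) with vertex sets [[0, 1, 2, 3, 4, 5, 6, 7, 8, 9, 10, 11]], sizes [12].
Connected components of G2: 2 component(s) with vertex sets [[0, 4, 5], [1, 2, 3, 6, 7, 8, 9, 10, 11]], sizes [3, 9].
The number of connected components (and the multiset of component sizes) is an isomorphism invariant — an isomorphism maps each component of G1 bijectively onto a component of G2. Since G1 has 1 component(s) and G2 has 2, they cannot be isomorphic.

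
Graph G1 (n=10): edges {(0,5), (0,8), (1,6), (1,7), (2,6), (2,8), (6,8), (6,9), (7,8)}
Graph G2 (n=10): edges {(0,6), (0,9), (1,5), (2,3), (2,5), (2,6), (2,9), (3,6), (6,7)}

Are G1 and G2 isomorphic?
Yes, isomorphic

The graphs are isomorphic.
One valid mapping φ: V(G1) → V(G2): 0→5, 1→0, 2→3, 3→4, 4→8, 5→1, 6→6, 7→9, 8→2, 9→7

Verify φ preserves adjacency — for each edge of G1, its image is an edge of G2:
  (0,5) → (φ(0),φ(5)) = (1,5) ∈ E(G2) ✓
  (0,8) → (φ(0),φ(8)) = (2,5) ∈ E(G2) ✓
  (1,6) → (φ(1),φ(6)) = (0,6) ∈ E(G2) ✓
  (1,7) → (φ(1),φ(7)) = (0,9) ∈ E(G2) ✓
  (2,6) → (φ(2),φ(6)) = (3,6) ∈ E(G2) ✓
  (2,8) → (φ(2),φ(8)) = (2,3) ∈ E(G2) ✓
  (6,8) → (φ(6),φ(8)) = (2,6) ∈ E(G2) ✓
  (6,9) → (φ(6),φ(9)) = (6,7) ∈ E(G2) ✓
  (7,8) → (φ(7),φ(8)) = (2,9) ∈ E(G2) ✓
All 9 edges of G1 map to edges of G2, and |E(G1)| = |E(G2)| = 9, so φ is a bijection on edges as well as vertices. Hence G1 ≅ G2.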